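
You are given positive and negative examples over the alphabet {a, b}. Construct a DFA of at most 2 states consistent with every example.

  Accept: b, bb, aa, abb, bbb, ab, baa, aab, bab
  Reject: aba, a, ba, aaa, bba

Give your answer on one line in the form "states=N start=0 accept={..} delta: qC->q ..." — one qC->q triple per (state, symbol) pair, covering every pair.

states=2 start=0 accept={0} delta: 0a->1 0b->0 1a->0 1b->0

Grow the machine one transition at a time. Run the examples from 0; the earliest place one falls off (shortest prefix, ties alphabetical) gets sent to the lowest-numbered state that keeps every Accept/Reject pair distinguishable — a pair clashes when both reach the same state with identical unread suffix — and to a fresh state only if none does.
a: 0a undefined. 0a->0: no, aa/a meet in 0. Open state 1: 0a->1.
b: 0b undefined. 0b->0: ok.
aa: 1a undefined. 1a->0: ok.
ab: 1b undefined. 1b->0: ok.
All examples now run through 2 states with every (state, symbol) defined. Accept strings end in {0}, Reject strings end in {1}; accept={0}.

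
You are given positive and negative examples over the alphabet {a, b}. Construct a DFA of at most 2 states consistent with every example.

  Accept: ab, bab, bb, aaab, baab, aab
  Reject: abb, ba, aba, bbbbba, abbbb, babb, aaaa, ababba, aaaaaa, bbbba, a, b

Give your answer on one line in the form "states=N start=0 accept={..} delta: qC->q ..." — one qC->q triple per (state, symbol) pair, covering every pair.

states=2 start=0 accept={0} delta: 0a->1 0b->1 1a->1 1b->0

Fold the examples into a partial DFA from state 0: repeatedly fix the first undefined (state, symbol) met by the shortest-then-alphabetical prefix, trying targets in increasing order and rejecting any under which an Accept and a Reject string meet in one state with the same remainder; add a state when all current targets are rejected. Accepting states are where Accept strings end.
a: 0a undefined. 0a->0: no, ab/b meet in 0 with "b" left. Open state 1: 0a->1.
b: 0b undefined. 0b->0: no, bb/b meet in 0. 0b->1: ok.
aa: 1a undefined. 1a->0: no, ab/babb meet in 1 with "b" left. 1a->1: ok.
ab: 1b undefined. 1b->0: ok.
All examples now run through 2 states with every (state, symbol) defined. Accept strings end in {0}, Reject strings end in {1}; accept={0}.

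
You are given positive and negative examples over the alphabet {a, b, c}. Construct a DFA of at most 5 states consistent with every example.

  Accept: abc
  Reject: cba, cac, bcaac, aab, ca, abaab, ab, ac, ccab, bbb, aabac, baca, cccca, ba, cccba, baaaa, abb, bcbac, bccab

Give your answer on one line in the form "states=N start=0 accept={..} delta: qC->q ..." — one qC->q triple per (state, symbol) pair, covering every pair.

Fold the examples into a partial DFA from state 0: repeatedly fix the first undefined (state, symbol) met by the shortest-then-alphabetical prefix, trying targets in increasing order and rejecting any under which an Accept and a Reject string meet in one state with the same remainder; add a state when all current targets are rejected. Accepting states are where Accept strings end.
a: 0a undefined. 0a->0: ok.
b: 0b undefined. 0b->0: no, abc/ac meet in 0 with "c" left. Open state 1: 0b->1.
c: 0c undefined. 0c->0: ok.
ba: 1a undefined. 1a->0: ok.
bb: 1b undefined. 1b->0: ok.
bc: 1c undefined. 1c->0: no, abc/cba meet in 0. 1c->1: no, abc/aab meet in 1. Open state 2: 1c->2.
bca: 2a undefined. 2a->0: ok.
bcb: 2b undefined. 2b->0: ok.
bcc: 2c undefined. 2c->0: ok.
All examples now run through 3 states with every (state, symbol) defined. Accept strings end in {2}, Reject strings end in {0,1}; accept={2}.

states=3 start=0 accept={2} delta: 0a->0 0b->1 0c->0 1a->0 1b->0 1c->2 2a->0 2b->0 2c->0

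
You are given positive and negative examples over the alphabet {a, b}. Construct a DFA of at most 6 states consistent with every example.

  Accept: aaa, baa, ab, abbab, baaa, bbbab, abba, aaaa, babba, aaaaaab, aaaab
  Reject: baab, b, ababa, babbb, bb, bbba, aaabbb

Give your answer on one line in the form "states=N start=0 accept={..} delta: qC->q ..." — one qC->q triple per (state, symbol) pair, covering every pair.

Grow the machine one transition at a time. Run the examples from 0; the earliest place one falls off (shortest prefix, ties alphabetical) gets sent to the lowest-numbered state that keeps every Accept/Reject pair distinguishable — a pair clashes when both reach the same state with identical unread suffix — and to a fresh state only if none does.
a: 0a undefined. 0a->0: no, ab/b meet in 0 with "b" left. Open state 1: 0a->1.
b: 0b undefined. 0b->0: ok.
aa: 1a undefined. 1a->0: no, aaa/bbba meet in 1. 1a->1: no, aaa/bbba meet in 1. Open state 2: 1a->2.
ab: 1b undefined. 1b->0: no, ab/b meet in 0. 1b->1: no, ab/babbb meet in 1. 1b->2: ok.
aaa: 2a undefined. 2a->0: no, aaa/b meet in 0. 2a->1: no, aaa/ababa meet in 1. 2a->2: no, abba/ababa meet in 2 with "ba" left. Open state 3: 2a->3.
abb: 2b undefined. 2b->0: no, abba/bbba meet in 1. 2b->1: no, baa/babbb meet in 2. 2b->2: no, baa/baab meet in 2. 2b->3: no, aaa/baab meet in 3. Open state 4: 2b->4.
aaaa: 3a undefined. 3a->0: no, aaaa/b meet in 0. 3a->1: no, aaaa/bbba meet in 1. 3a->2: no, aaaaaab/baab meet in 4. 3a->3: ok.
aaab: 3b undefined. 3b->0: no, aaaaaab/b meet in 0. 3b->1: no, baa/ababa meet in 2. 3b->2: no, aaa/ababa meet in 3. 3b->3: no, aaa/ababa meet in 3. 3b->4: no, abba/ababa meet in 4 with "a" left. Open state 5: 3b->5.
abba: 4a undefined. 4a->0: no, abbab/b meet in 0. 4a->1: no, abba/bbba meet in 1. 4a->2: no, abbab/baab meet in 4. 4a->3: ok.
aaabb: 5b undefined. 5b->0: ok.
ababa: 5a undefined. 5a->0: ok.
babbb: 4b undefined. 4b->0: ok.
All examples now run through 6 states with every (state, symbol) defined. Accept strings end in {2,3,5}, Reject strings end in {0,1,4}; accept={2,3,5}.

states=6 start=0 accept={2,3,5} delta: 0a->1 0b->0 1a->2 1b->2 2a->3 2b->4 3a->3 3b->5 4a->3 4b->0 5a->0 5b->0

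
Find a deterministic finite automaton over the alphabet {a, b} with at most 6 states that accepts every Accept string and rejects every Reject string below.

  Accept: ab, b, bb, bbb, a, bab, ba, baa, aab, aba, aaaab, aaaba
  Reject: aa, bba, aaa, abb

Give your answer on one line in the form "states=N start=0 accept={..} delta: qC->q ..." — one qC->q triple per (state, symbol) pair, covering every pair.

states=5 start=0 accept={0,1,2,4} delta: 0a->1 0b->2 1a->3 1b->4 2a->0 2b->1 3a->3 3b->0 4a->0 4b->3

State merging on the prefix tree: take the shortest (then alphabetical) example prefix whose next move is undefined and point that move at state 0, else 1, else 2, ...; a target is out if some Accept/Reject pair would then sit in one state with the same input left (inseparable). If every existing state is out, open a new one.
a: 0a undefined. 0a->0: no, bb/abb meet in 0 with "bb" left. Open state 1: 0a->1.
b: 0b undefined. 0b->0: no, a/bba meet in 1. 0b->1: no, bbb/abb meet in 1 with "bb" left. Open state 2: 0b->2.
aa: 1a undefined. 1a->0: no, a/aaa meet in 1. 1a->1: no, a/aa meet in 1. 1a->2: no, b/aa meet in 2. Open state 3: 1a->3.
ab: 1b undefined. 1b->0: no, b/abb meet in 2. 1b->1: no, ab/abb meet in 1. 1b->2: no, bb/abb meet in 2 with "b" left. 1b->3: no, ab/aa meet in 3. Open state 4: 1b->4.
ba: 2a undefined. 2a->0: ok.
bb: 2b undefined. 2b->0: no, a/bba meet in 1. 2b->1: ok.
aaa: 3a undefined. 3a->0: no, ba/aaa meet in 0. 3a->1: no, bb/aaa meet in 1. 3a->2: no, b/aaa meet in 2. 3a->3: ok.
aab: 3b undefined. 3b->0: ok.
aba: 4a undefined. 4a->0: ok.
abb: 4b undefined. 4b->0: no, ba/abb meet in 0. 4b->1: no, bb/abb meet in 1. 4b->2: no, b/abb meet in 2. 4b->3: ok.
All examples now run through 5 states with every (state, symbol) defined. Accept strings end in {0,1,2,4}, Reject strings end in {3}; accept={0,1,2,4}.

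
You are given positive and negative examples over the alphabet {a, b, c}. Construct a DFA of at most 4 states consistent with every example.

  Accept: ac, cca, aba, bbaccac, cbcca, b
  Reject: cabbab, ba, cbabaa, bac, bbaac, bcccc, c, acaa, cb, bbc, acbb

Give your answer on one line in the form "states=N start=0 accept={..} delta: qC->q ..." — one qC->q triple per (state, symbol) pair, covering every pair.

Grow the machine one transition at a time. Run the examples from 0; the earliest place one falls off (shortest prefix, ties alphabetical) gets sent to the lowest-numbered state that keeps every Accept/Reject pair distinguishable — a pair clashes when both reach the same state with identical unread suffix — and to a fresh state only if none does.
a: 0a undefined. 0a->0: no, ac/c meet in 0 with "c" left. Open state 1: 0a->1.
b: 0b undefined. 0b->0: no, ac/bac meet in 1 with "c" left. 0b->1: ok.
c: 0c undefined. 0c->0: no, cca/cb meet in 1. 0c->1: no, b/c meet in 1. Open state 2: 0c->2.
ab: 1b undefined. 1b->0: ok.
ac: 1c undefined. 1c->0: no, ac/acbb meet in 0. 1c->1: no, ac/bcccc meet in 1. 1c->2: no, ac/c meet in 2. Open state 3: 1c->3.
ba: 1a undefined. 1a->0: ok.
ca: 2a undefined. 2a->0: ok.
cb: 2b undefined. 2b->0: ok.
cc: 2c undefined. 2c->0: ok.
aca: 3a undefined. 3a->0: no, cca/acaa meet in 1. 3a->1: ok.
acb: 3b undefined. 3b->0: no, cca/acbb meet in 1. 3b->1: ok.
bcc: 3c undefined. 3c->0: ok.
All examples now run through 4 states with every (state, symbol) defined. Accept strings end in {1,3}, Reject strings end in {0,2}; accept={1,3}.

states=4 start=0 accept={1,3} delta: 0a->1 0b->1 0c->2 1a->0 1b->0 1c->3 2a->0 2b->0 2c->0 3a->1 3b->1 3c->0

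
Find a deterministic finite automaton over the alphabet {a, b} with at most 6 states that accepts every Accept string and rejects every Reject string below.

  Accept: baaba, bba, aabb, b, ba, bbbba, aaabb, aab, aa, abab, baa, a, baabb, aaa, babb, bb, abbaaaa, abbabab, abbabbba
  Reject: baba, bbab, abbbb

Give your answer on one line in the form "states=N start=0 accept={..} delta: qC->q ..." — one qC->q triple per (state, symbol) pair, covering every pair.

states=6 start=0 accept={0,1,2,3,4} delta: 0a->0 0b->1 1a->2 1b->3 2a->0 2b->4 3a->3 3b->5 4a->5 4b->0 5a->0 5b->5

Fold the examples into a partial DFA from state 0: repeatedly fix the first undefined (state, symbol) met by the shortest-then-alphabetical prefix, trying targets in increasing order and rejecting any under which an Accept and a Reject string meet in one state with the same remainder; add a state when all current targets are rejected. Accepting states are where Accept strings end.
a: 0a undefined. 0a->0: ok.
b: 0b undefined. 0b->0: no, baaba/baba meet in 0. Open state 1: 0b->1.
ba: 1a undefined. 1a->0: no, baaba/baba meet in 0. 1a->1: no, baaba/baba meet in 1 with "ba" left. Open state 2: 1a->2.
bb: 1b undefined. 1b->0: no, bba/abbbb meet in 0. 1b->1: no, aabb/abbbb meet in 1. 1b->2: no, babb/abbbb meet in 2 with "bb" left. Open state 3: 1b->3.
baa: 2a undefined. 2a->0: ok.
bab: 2b undefined. 2b->0: no, aa/baba meet in 0. 2b->1: no, baaba/baba meet in 2. 2b->2: no, aa/baba meet in 0. 2b->3: no, bba/baba meet in 3 with "a" left. Open state 4: 2b->4.
bba: 3a undefined. 3a->0: no, b/bbab meet in 1. 3a->1: no, aabb/bbab meet in 3. 3a->2: no, abab/bbab meet in 4. 3a->3: ok.
bbb: 3b undefined. 3b->0: no, b/abbbb meet in 1. 3b->1: no, bba/abbbb meet in 3. 3b->2: no, baaba/bbab meet in 2. 3b->3: no, bba/bbab meet in 3. 3b->4: no, abab/bbab meet in 4. Open state 5: 3b->5.
baba: 4a undefined. 4a->0: no, aa/baba meet in 0. 4a->1: no, b/baba meet in 1. 4a->2: no, baaba/baba meet in 2. 4a->3: no, bba/baba meet in 3. 4a->4: no, abab/baba meet in 4. 4a->5: ok.
babb: 4b undefined. 4b->0: ok.
bbbb: 5b undefined. 5b->0: no, bbbba/abbbb meet in 0. 5b->1: no, b/abbbb meet in 1. 5b->2: no, baaba/abbbb meet in 2. 5b->3: no, bba/abbbb meet in 3. 5b->4: no, bbbba/baba meet in 5. 5b->5: ok.
bbbba: 5a undefined. 5a->0: ok.
All examples now run through 6 states with every (state, symbol) defined. Accept strings end in {0,1,2,3,4}, Reject strings end in {5}; accept={0,1,2,3,4}.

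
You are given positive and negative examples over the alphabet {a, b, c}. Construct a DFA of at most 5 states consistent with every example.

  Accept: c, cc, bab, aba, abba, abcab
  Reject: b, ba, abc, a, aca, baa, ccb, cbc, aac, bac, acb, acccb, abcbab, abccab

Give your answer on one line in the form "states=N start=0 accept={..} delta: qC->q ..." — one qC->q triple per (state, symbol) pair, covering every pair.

Grow the machine one transition at a time. Run the examples from 0; the earliest place one falls off (shortest prefix, ties alphabetical) gets sent to the lowest-numbered state that keeps every Accept/Reject pair distinguishable — a pair clashes when both reach the same state with identical unread suffix — and to a fresh state only if none does.
a: 0a undefined. 0a->0: no, c/aac meet in 0 with "c" left. Open state 1: 0a->1.
b: 0b undefined. 0b->0: ok.
c: 0c undefined. 0c->0: no, c/b meet in 0. 0c->1: no, c/ba meet in 1. Open state 2: 0c->2.
aa: 1a undefined. 1a->0: no, c/aac meet in 2. 1a->1: ok.
ab: 1b undefined. 1b->0: no, c/abc meet in 2. 1b->1: no, bab/ba meet in 1. 1b->2: no, cc/abc meet in 2 with "c" left. Open state 3: 1b->3.
ac: 1c undefined. 1c->0: ok.
cb: 2b undefined. 2b->0: no, c/cbc meet in 2. 2b->1: ok.
cc: 2c undefined. 2c->0: no, cc/b meet in 0. 2c->1: no, cc/ba meet in 1. 2c->2: ok.
aba: 3a undefined. 3a->0: no, aba/b meet in 0. 3a->1: no, aba/ba meet in 1. 3a->2: ok.
abb: 3b undefined. 3b->0: no, abba/ba meet in 1. 3b->1: no, abba/ba meet in 1. 3b->2: ok.
abc: 3c undefined. 3c->0: no, bab/abcbab meet in 3. 3c->1: no, bab/abccab meet in 3. 3c->2: no, c/abc meet in 2. 3c->3: no, bab/abc meet in 3. Open state 4: 3c->4.
abba: 2a undefined. 2a->0: no, abba/b meet in 0. 2a->1: no, abba/ba meet in 1. 2a->2: ok.
abca: 4a undefined. 4a->0: no, abcab/b meet in 0. 4a->1: ok.
abcb: 4b undefined. 4b->0: no, bab/abcbab meet in 3. 4b->1: no, bab/abcbab meet in 3. 4b->2: ok.
abcc: 4c undefined. 4c->0: no, bab/abccab meet in 3. 4c->1: no, bab/abccab meet in 3. 4c->2: ok.
All examples now run through 5 states with every (state, symbol) defined. Accept strings end in {2,3}, Reject strings end in {0,1,4}; accept={2,3}.

states=5 start=0 accept={2,3} delta: 0a->1 0b->0 0c->2 1a->1 1b->3 1c->0 2a->2 2b->1 2c->2 3a->2 3b->2 3c->4 4a->1 4b->2 4c->2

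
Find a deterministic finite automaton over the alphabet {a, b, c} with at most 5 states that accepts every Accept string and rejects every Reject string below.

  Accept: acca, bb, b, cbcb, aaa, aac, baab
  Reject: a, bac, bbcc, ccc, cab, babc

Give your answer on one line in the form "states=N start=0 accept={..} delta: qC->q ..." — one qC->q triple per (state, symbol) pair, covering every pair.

Grow the machine one transition at a time. Run the examples from 0; the earliest place one falls off (shortest prefix, ties alphabetical) gets sent to the lowest-numbered state that keeps every Accept/Reject pair distinguishable — a pair clashes when both reach the same state with identical unread suffix — and to a fresh state only if none does.
a: 0a undefined. 0a->0: no, aaa/a meet in 0. Open state 1: 0a->1.
b: 0b undefined. 0b->0: ok.
c: 0c undefined. 0c->0: no, bb/bbcc meet in 0. 0c->1: no, baab/cab meet in 1 with "ab" left. Open state 2: 0c->2.
aa: 1a undefined. 1a->0: no, aaa/a meet in 1. 1a->1: no, aaa/a meet in 1. 1a->2: no, aac/bbcc meet in 2 with "c" left. Open state 3: 1a->3.
ac: 1c undefined. 1c->0: no, bb/bac meet in 0. 1c->1: ok.
ca: 2a undefined. 2a->0: no, bb/cab meet in 0. 2a->1: ok.
cb: 2b undefined. 2b->0: ok.
cc: 2c undefined. 2c->0: no, bb/bbcc meet in 0. 2c->1: ok.
aaa: 3a undefined. 3a->0: ok.
aac: 3c undefined. 3c->0: ok.
bab: 1b undefined. 1b->0: no, bb/cab meet in 0. 1b->1: ok.
baab: 3b undefined. 3b->0: ok.
All examples now run through 4 states with every (state, symbol) defined. Accept strings end in {0,3}, Reject strings end in {1}; accept={0,3}.

states=4 start=0 accept={0,3} delta: 0a->1 0b->0 0c->2 1a->3 1b->1 1c->1 2a->1 2b->0 2c->1 3a->0 3b->0 3c->0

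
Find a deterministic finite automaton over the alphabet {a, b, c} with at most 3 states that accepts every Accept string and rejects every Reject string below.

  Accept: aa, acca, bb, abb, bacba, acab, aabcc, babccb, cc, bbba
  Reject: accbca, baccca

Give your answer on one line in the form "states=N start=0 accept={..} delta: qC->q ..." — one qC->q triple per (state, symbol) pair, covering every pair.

State merging on the prefix tree: take the shortest (then alphabetical) example prefix whose next move is undefined and point that move at state 0, else 1, else 2, ...; a target is out if some Accept/Reject pair would then sit in one state with the same input left (inseparable). If every existing state is out, open a new one.
a: 0a undefined. 0a->0: ok.
b: 0b undefined. 0b->0: ok.
c: 0c undefined. 0c->0: no, aa/accbca meet in 0. Open state 1: 0c->1.
cc: 1c undefined. 1c->0: ok.
aca: 1a undefined. 1a->0: no, aa/accbca meet in 0. 1a->1: ok.
acab: 1b undefined. 1b->0: ok.
All examples now run through 2 states with every (state, symbol) defined. Accept strings end in {0}, Reject strings end in {1}; accept={0}.

states=2 start=0 accept={0} delta: 0a->0 0b->0 0c->1 1a->1 1b->0 1c->0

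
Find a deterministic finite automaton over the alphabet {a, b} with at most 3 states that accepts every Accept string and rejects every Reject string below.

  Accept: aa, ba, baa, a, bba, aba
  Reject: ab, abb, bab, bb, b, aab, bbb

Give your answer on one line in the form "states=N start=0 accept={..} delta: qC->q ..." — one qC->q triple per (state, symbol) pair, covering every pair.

states=2 start=0 accept={0} delta: 0a->0 0b->1 1a->0 1b->1

Grow the machine one transition at a time. Run the examples from 0; the earliest place one falls off (shortest prefix, ties alphabetical) gets sent to the lowest-numbered state that keeps every Accept/Reject pair distinguishable — a pair clashes when both reach the same state with identical unread suffix — and to a fresh state only if none does.
a: 0a undefined. 0a->0: ok.
b: 0b undefined. 0b->0: no, aa/ab meet in 0. Open state 1: 0b->1.
ba: 1a undefined. 1a->0: ok.
bb: 1b undefined. 1b->0: no, aa/abb meet in 0. 1b->1: ok.
All examples now run through 2 states with every (state, symbol) defined. Accept strings end in {0}, Reject strings end in {1}; accept={0}.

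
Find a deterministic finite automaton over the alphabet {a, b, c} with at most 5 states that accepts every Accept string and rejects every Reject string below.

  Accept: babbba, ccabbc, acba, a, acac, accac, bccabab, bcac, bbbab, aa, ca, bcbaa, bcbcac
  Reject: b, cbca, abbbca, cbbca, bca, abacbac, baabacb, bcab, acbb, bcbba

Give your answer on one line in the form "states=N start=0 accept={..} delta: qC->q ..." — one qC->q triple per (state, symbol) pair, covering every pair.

State merging on the prefix tree: take the shortest (then alphabetical) example prefix whose next move is undefined and point that move at state 0, else 1, else 2, ...; a target is out if some Accept/Reject pair would then sit in one state with the same input left (inseparable). If every existing state is out, open a new one.
a: 0a undefined. 0a->0: ok.
b: 0b undefined. 0b->0: no, babbba/b meet in 0. Open state 1: 0b->1.
c: 0c undefined. 0c->0: ok.
ba: 1a undefined. 1a->0: no, acba/abacbac meet in 0. 1a->1: no, acba/b meet in 1. Open state 2: 1a->2.
bb: 1b undefined. 1b->0: no, ccabbc/cbbca meet in 0. 1b->1: ok.
bc: 1c undefined. 1c->0: no, ccabbc/cbca meet in 0. 1c->1: no, ccabbc/b meet in 1. 1c->2: ok.
baa: 2a undefined. 2a->0: no, a/cbca meet in 0. 2a->1: ok.
bab: 2b undefined. 2b->0: no, babbba/bcbba meet in 2. 2b->1: no, babbba/bcbba meet in 2. 2b->2: no, babbba/b meet in 1. Open state 3: 2b->3.
bcc: 2c undefined. 2c->0: no, a/abacbac meet in 0. 2c->1: ok.
babb: 3b undefined. 3b->0: no, a/bcbba meet in 0. 3b->1: no, babbba/bcbba meet in 2. 3b->2: ok.
bcba: 3a undefined. 3a->0: no, bccabab/b meet in 1. 3a->1: no, babbba/b meet in 1. 3a->2: no, bcbaa/b meet in 1. 3a->3: ok.
bcbc: 3c undefined. 3c->0: ok.
All examples now run through 4 states with every (state, symbol) defined. Accept strings end in {0,2,3}, Reject strings end in {1}; accept={0,2,3}.

states=4 start=0 accept={0,2,3} delta: 0a->0 0b->1 0c->0 1a->2 1b->1 1c->2 2a->1 2b->3 2c->1 3a->3 3b->2 3c->0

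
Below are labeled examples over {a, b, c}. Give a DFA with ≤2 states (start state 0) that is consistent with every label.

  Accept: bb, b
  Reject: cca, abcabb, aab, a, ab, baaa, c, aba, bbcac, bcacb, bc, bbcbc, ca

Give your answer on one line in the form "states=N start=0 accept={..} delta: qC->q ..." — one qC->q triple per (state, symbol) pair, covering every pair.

states=2 start=0 accept={0} delta: 0a->1 0b->0 0c->1 1a->1 1b->1 1c->1

State merging on the prefix tree: take the shortest (then alphabetical) example prefix whose next move is undefined and point that move at state 0, else 1, else 2, ...; a target is out if some Accept/Reject pair would then sit in one state with the same input left (inseparable). If every existing state is out, open a new one.
a: 0a undefined. 0a->0: no, b/aab meet in 0 with "b" left. Open state 1: 0a->1.
b: 0b undefined. 0b->0: ok.
c: 0c undefined. 0c->0: no, bb/c meet in 0. 0c->1: ok.
aa: 1a undefined. 1a->0: no, bb/aab meet in 0. 1a->1: ok.
ab: 1b undefined. 1b->0: no, bb/abcabb meet in 0. 1b->1: ok.
cc: 1c undefined. 1c->0: no, bb/bbcac meet in 0. 1c->1: ok.
All examples now run through 2 states with every (state, symbol) defined. Accept strings end in {0}, Reject strings end in {1}; accept={0}.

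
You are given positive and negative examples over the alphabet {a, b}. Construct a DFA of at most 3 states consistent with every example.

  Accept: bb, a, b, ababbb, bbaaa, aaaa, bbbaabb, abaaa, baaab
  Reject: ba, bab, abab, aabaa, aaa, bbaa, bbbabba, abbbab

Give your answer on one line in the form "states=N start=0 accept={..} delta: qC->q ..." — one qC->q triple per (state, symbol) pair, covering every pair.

states=3 start=0 accept={1} delta: 0a->1 0b->1 1a->2 1b->1 2a->0 2b->0

Fold the examples into a partial DFA from state 0: repeatedly fix the first undefined (state, symbol) met by the shortest-then-alphabetical prefix, trying targets in increasing order and rejecting any under which an Accept and a Reject string meet in one state with the same remainder; add a state when all current targets are rejected. Accepting states are where Accept strings end.
a: 0a undefined. 0a->0: no, a/aaa meet in 0. Open state 1: 0a->1.
b: 0b undefined. 0b->0: no, a/ba meet in 1. 0b->1: ok.
aa: 1a undefined. 1a->0: no, a/bab meet in 1. 1a->1: no, bb/bab meet in 1 with "b" left. Open state 2: 1a->2.
ab: 1b undefined. 1b->0: no, bb/abab meet in 0. 1b->1: ok.
aaa: 2a undefined. 2a->0: ok.
aab: 2b undefined. 2b->0: ok.
All examples now run through 3 states with every (state, symbol) defined. Accept strings end in {1}, Reject strings end in {0,2}; accept={1}.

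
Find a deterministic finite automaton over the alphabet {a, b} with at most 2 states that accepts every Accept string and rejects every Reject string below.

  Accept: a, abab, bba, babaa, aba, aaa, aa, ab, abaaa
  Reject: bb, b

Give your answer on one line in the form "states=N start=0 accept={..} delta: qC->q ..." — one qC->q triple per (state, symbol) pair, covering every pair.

Grow the machine one transition at a time. Run the examples from 0; the earliest place one falls off (shortest prefix, ties alphabetical) gets sent to the lowest-numbered state that keeps every Accept/Reject pair distinguishable — a pair clashes when both reach the same state with identical unread suffix — and to a fresh state only if none does.
a: 0a undefined. 0a->0: no, ab/b meet in 0 with "b" left. Open state 1: 0a->1.
b: 0b undefined. 0b->0: ok.
aa: 1a undefined. 1a->0: no, aa/bb meet in 0. 1a->1: ok.
ab: 1b undefined. 1b->0: no, abab/bb meet in 0. 1b->1: ok.
All examples now run through 2 states with every (state, symbol) defined. Accept strings end in {1}, Reject strings end in {0}; accept={1}.

states=2 start=0 accept={1} delta: 0a->1 0b->0 1a->1 1b->1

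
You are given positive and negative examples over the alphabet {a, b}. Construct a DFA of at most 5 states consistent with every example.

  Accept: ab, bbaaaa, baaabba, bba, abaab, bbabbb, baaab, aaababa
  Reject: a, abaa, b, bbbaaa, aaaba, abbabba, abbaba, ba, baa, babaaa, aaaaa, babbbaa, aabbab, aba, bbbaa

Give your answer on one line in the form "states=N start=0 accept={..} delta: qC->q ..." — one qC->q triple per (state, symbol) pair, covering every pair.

Grow the machine one transition at a time. Run the examples from 0; the earliest place one falls off (shortest prefix, ties alphabetical) gets sent to the lowest-numbered state that keeps every Accept/Reject pair distinguishable — a pair clashes when both reach the same state with identical unread suffix — and to a fresh state only if none does.
a: 0a undefined. 0a->0: no, ab/b meet in 0 with "b" left. Open state 1: 0a->1.
b: 0b undefined. 0b->0: no, bba/a meet in 1. 0b->1: no, bba/aba meet in 1 with "ba" left. Open state 2: 0b->2.
aa: 1a undefined. 1a->0: ok.
ab: 1b undefined. 1b->0: no, ab/abaa meet in 0. 1b->1: no, ab/a meet in 1. 1b->2: no, ab/b meet in 2. Open state 3: 1b->3.
ba: 2a undefined. 2a->0: no, baaab/b meet in 2. 2a->1: ok.
bb: 2b undefined. 2b->0: no, ab/aabbab meet in 3. 2b->1: no, bbaaaa/a meet in 1. 2b->2: no, ab/aabbab meet in 3. 2b->3: no, bba/aaaba meet in 3 with "a" left. Open state 4: 2b->4.
aba: 3a undefined. 3a->0: no, aaababa/a meet in 1. 3a->1: no, abaab/b meet in 2. 3a->2: ok.
abb: 3b undefined. 3b->0: no, baaabba/a meet in 1. 3b->1: no, baaabba/baa meet in 0. 3b->2: no, baaabba/a meet in 1. 3b->3: no, baaabba/b meet in 2. 3b->4: ok.
bba: 4a undefined. 4a->0: no, bbaaaa/a meet in 1. 4a->1: no, ab/aabbab meet in 3. 4a->2: no, bbaaaa/a meet in 1. 4a->3: no, ab/abbaba meet in 3. 4a->4: ok.
bbb: 4b undefined. 4b->0: ok.
All examples now run through 5 states with every (state, symbol) defined. Accept strings end in {3,4}, Reject strings end in {0,1,2}; accept={3,4}.

states=5 start=0 accept={3,4} delta: 0a->1 0b->2 1a->0 1b->3 2a->1 2b->4 3a->2 3b->4 4a->4 4b->0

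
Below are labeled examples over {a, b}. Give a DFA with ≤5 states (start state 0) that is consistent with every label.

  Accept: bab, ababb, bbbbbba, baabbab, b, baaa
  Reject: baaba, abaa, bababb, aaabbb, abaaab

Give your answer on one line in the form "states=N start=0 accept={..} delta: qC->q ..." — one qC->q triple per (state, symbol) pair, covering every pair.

states=4 start=0 accept={0,1} delta: 0a->0 0b->1 1a->2 1b->3 2a->3 2b->0 3a->1 3b->2

Fold the examples into a partial DFA from state 0: repeatedly fix the first undefined (state, symbol) met by the shortest-then-alphabetical prefix, trying targets in increasing order and rejecting any under which an Accept and a Reject string meet in one state with the same remainder; add a state when all current targets are rejected. Accepting states are where Accept strings end.
a: 0a undefined. 0a->0: ok.
b: 0b undefined. 0b->0: no, bab/baaba meet in 0. Open state 1: 0b->1.
ba: 1a undefined. 1a->0: no, bab/abaaab meet in 1. 1a->1: no, bab/abaaab meet in 1 with "b" left. Open state 2: 1a->2.
bb: 1b undefined. 1b->0: no, b/aaabbb meet in 1. 1b->1: no, b/aaabbb meet in 1. 1b->2: no, bab/aaabbb meet in 2 with "b" left. Open state 3: 1b->3.
baa: 2a undefined. 2a->0: no, b/abaaab meet in 1. 2a->1: no, bab/abaaab meet in 2 with "b" left. 2a->2: no, bab/abaaab meet in 2 with "b" left. 2a->3: ok.
bab: 2b undefined. 2b->0: ok.
bbb: 3b undefined. 3b->0: no, bab/baaba meet in 0. 3b->1: no, ababb/aaabbb meet in 1. 3b->2: ok.
baaa: 3a undefined. 3a->0: no, ababb/abaaab meet in 1. 3a->1: ok.
All examples now run through 4 states with every (state, symbol) defined. Accept strings end in {0,1}, Reject strings end in {2,3}; accept={0,1}.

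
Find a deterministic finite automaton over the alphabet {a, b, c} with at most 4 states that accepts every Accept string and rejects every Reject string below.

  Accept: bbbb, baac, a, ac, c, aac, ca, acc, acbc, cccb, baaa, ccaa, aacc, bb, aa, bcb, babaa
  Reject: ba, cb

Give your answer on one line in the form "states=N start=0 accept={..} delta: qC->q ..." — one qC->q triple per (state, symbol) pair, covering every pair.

Grow the machine one transition at a time. Run the examples from 0; the earliest place one falls off (shortest prefix, ties alphabetical) gets sent to the lowest-numbered state that keeps every Accept/Reject pair distinguishable — a pair clashes when both reach the same state with identical unread suffix — and to a fresh state only if none does.
a: 0a undefined. 0a->0: ok.
b: 0b undefined. 0b->0: no, bbbb/ba meet in 0. Open state 1: 0b->1.
c: 0c undefined. 0c->0: no, cccb/cb meet in 1. 0c->1: no, ca/ba meet in 1 with "a" left. Open state 2: 0c->2.
ba: 1a undefined. 1a->0: no, a/ba meet in 0. 1a->1: no, baaa/ba meet in 1. 1a->2: no, ac/ba meet in 2. Open state 3: 1a->3.
bb: 1b undefined. 1b->0: ok.
bc: 1c undefined. 1c->0: ok.
ca: 2a undefined. 2a->0: ok.
cb: 2b undefined. 2b->0: no, bbbb/cb meet in 0. 2b->1: no, bcb/cb meet in 1. 2b->2: no, ac/cb meet in 2. 2b->3: ok.
cc: 2c undefined. 2c->0: no, cccb/ba meet in 3. 2c->1: ok.
baa: 3a undefined. 3a->0: ok.
bab: 3b undefined. 3b->0: ok.
acbc: 3c undefined. 3c->0: ok.
All examples now run through 4 states with every (state, symbol) defined. Accept strings end in {0,1,2}, Reject strings end in {3}; accept={0,1,2}.

states=4 start=0 accept={0,1,2} delta: 0a->0 0b->1 0c->2 1a->3 1b->0 1c->0 2a->0 2b->3 2c->1 3a->0 3b->0 3c->0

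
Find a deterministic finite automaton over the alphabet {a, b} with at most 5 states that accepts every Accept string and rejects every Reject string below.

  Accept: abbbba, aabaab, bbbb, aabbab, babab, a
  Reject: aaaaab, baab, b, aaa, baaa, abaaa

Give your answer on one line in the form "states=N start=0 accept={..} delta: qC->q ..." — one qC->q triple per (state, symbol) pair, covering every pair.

states=5 start=0 accept={0,1,4} delta: 0a->1 0b->2 1a->2 1b->0 2a->2 2b->3 3a->3 3b->4 4a->1 4b->0

Fold the examples into a partial DFA from state 0: repeatedly fix the first undefined (state, symbol) met by the shortest-then-alphabetical prefix, trying targets in increasing order and rejecting any under which an Accept and a Reject string meet in one state with the same remainder; add a state when all current targets are rejected. Accepting states are where Accept strings end.
a: 0a undefined. 0a->0: no, aabaab/baab meet in 0 with "baab" left. Open state 1: 0a->1.
b: 0b undefined. 0b->0: no, bbbb/b meet in 0. 0b->1: no, a/b meet in 1. Open state 2: 0b->2.
aa: 1a undefined. 1a->0: no, aabaab/baab meet in 2 with "aab" left. 1a->1: no, a/aaa meet in 1. 1a->2: ok.
ab: 1b undefined. 1b->0: ok.
ba: 2a undefined. 2a->0: no, babab/b meet in 2. 2a->1: no, babab/aaaaab meet in 0. 2a->2: ok.
bb: 2b undefined. 2b->0: no, abbbba/b meet in 2. 2b->1: no, abbbba/aaaaab meet in 1. 2b->2: no, abbbba/aaaaab meet in 2. Open state 3: 2b->3.
bbb: 3b undefined. 3b->0: no, bbbb/b meet in 2. 3b->1: no, abbbba/b meet in 2. 3b->2: no, abbbba/b meet in 2. 3b->3: no, bbbb/aaaaab meet in 3. Open state 4: 3b->4.
aaba: 3a undefined. 3a->0: no, babab/b meet in 2. 3a->1: no, aabaab/aaaaab meet in 3. 3a->2: no, aabaab/aaaaab meet in 3. 3a->3: ok.
bbbb: 4b undefined. 4b->0: ok.
aabba: 4a undefined. 4a->0: no, aabbab/b meet in 2. 4a->1: ok.
All examples now run through 5 states with every (state, symbol) defined. Accept strings end in {0,1,4}, Reject strings end in {2,3}; accept={0,1,4}.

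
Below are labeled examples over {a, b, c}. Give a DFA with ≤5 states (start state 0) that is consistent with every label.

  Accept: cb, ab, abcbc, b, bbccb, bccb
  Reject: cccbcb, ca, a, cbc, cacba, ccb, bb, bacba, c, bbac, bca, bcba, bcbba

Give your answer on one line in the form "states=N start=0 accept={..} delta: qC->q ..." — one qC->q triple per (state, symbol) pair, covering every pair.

states=5 start=0 accept={1,4} delta: 0a->0 0b->1 0c->2 1a->0 1b->2 1c->3 2a->0 2b->1 2c->1 3a->0 3b->4 3c->0 4a->0 4b->0 4c->1

Fold the examples into a partial DFA from state 0: repeatedly fix the first undefined (state, symbol) met by the shortest-then-alphabetical prefix, trying targets in increasing order and rejecting any under which an Accept and a Reject string meet in one state with the same remainder; add a state when all current targets are rejected. Accepting states are where Accept strings end.
a: 0a undefined. 0a->0: ok.
b: 0b undefined. 0b->0: no, ab/a meet in 0. Open state 1: 0b->1.
c: 0c undefined. 0c->0: no, cb/ccb meet in 1. 0c->1: no, cb/bb meet in 1 with "b" left. Open state 2: 0c->2.
ba: 1a undefined. 1a->0: ok.
bb: 1b undefined. 1b->0: no, bbccb/ccb meet in 2 with "cb" left. 1b->1: no, ab/bb meet in 1. 1b->2: ok.
bc: 1c undefined. 1c->0: no, abcbc/a meet in 0. 1c->1: no, bccb/bb meet in 2. 1c->2: no, abcbc/cbc meet in 2 with "bc" left. Open state 3: 1c->3.
ca: 2a undefined. 2a->0: ok.
cb: 2b undefined. 2b->0: no, cb/ca meet in 0. 2b->1: ok.
cc: 2c undefined. 2c->0: no, cb/ccb meet in 1. 2c->1: ok.
bca: 3a undefined. 3a->0: ok.
bcb: 3b undefined. 3b->0: no, cb/cccbcb meet in 1. 3b->1: no, cb/cccbcb meet in 1. 3b->2: no, bbccb/cccbcb meet in 2. 3b->3: no, bbccb/cbc meet in 3. Open state 4: 3b->4.
bcc: 3c undefined. 3c->0: ok.
bcba: 4a undefined. 4a->0: ok.
bcbb: 4b undefined. 4b->0: ok.
abcbc: 4c undefined. 4c->0: no, cb/cccbcb meet in 1. 4c->1: ok.
All examples now run through 5 states with every (state, symbol) defined. Accept strings end in {1,4}, Reject strings end in {0,2,3}; accept={1,4}.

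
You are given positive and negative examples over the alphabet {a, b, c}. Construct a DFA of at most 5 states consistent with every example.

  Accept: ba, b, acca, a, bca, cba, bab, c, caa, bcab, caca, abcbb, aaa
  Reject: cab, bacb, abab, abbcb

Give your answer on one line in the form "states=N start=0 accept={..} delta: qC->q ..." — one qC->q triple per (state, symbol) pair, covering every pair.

states=4 start=0 accept={0,1,2} delta: 0a->1 0b->1 0c->0 1a->2 1b->3 1c->1 2a->0 2b->0 2c->1 3a->1 3b->1 3c->1

Grow the machine one transition at a time. Run the examples from 0; the earliest place one falls off (shortest prefix, ties alphabetical) gets sent to the lowest-numbered state that keeps every Accept/Reject pair distinguishable — a pair clashes when both reach the same state with identical unread suffix — and to a fresh state only if none does.
a: 0a undefined. 0a->0: no, bab/abab meet in 0 with "bab" left. Open state 1: 0a->1.
b: 0b undefined. 0b->0: no, bcab/cab meet in 0 with "cab" left. 0b->1: ok.
c: 0c undefined. 0c->0: ok.
aa: 1a undefined. 1a->0: no, b/bacb meet in 1. 1a->1: no, bab/cab meet in 1 with "b" left. Open state 2: 1a->2.
ab: 1b undefined. 1b->0: no, c/cab meet in 0. 1b->1: no, b/cab meet in 1. 1b->2: no, ba/cab meet in 2. Open state 3: 1b->3.
ac: 1c undefined. 1c->0: no, bcab/cab meet in 3. 1c->1: ok.
aaa: 2a undefined. 2a->0: ok.
aba: 3a undefined. 3a->0: no, b/abab meet in 1. 3a->1: ok.
abb: 3b undefined. 3b->0: no, b/abbcb meet in 1. 3b->1: ok.
abc: 3c undefined. 3c->0: no, abcbb/cab meet in 3. 3c->1: ok.
bab: 2b undefined. 2b->0: ok.
bac: 2c undefined. 2c->0: no, b/bacb meet in 1. 2c->1: ok.
All examples now run through 4 states with every (state, symbol) defined. Accept strings end in {0,1,2}, Reject strings end in {3}; accept={0,1,2}.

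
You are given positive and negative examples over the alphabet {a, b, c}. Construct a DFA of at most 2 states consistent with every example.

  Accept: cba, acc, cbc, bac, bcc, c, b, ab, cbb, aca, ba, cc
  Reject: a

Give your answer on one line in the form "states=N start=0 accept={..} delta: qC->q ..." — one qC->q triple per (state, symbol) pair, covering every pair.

Fold the examples into a partial DFA from state 0: repeatedly fix the first undefined (state, symbol) met by the shortest-then-alphabetical prefix, trying targets in increasing order and rejecting any under which an Accept and a Reject string meet in one state with the same remainder; add a state when all current targets are rejected. Accepting states are where Accept strings end.
a: 0a undefined. 0a->0: ok.
b: 0b undefined. 0b->0: no, b/a meet in 0. Open state 1: 0b->1.
c: 0c undefined. 0c->0: no, acc/a meet in 0. 0c->1: ok.
ba: 1a undefined. 1a->0: no, aca/a meet in 0. 1a->1: ok.
bc: 1c undefined. 1c->0: no, acc/a meet in 0. 1c->1: ok.
cb: 1b undefined. 1b->0: no, cba/a meet in 0. 1b->1: ok.
All examples now run through 2 states with every (state, symbol) defined. Accept strings end in {1}, Reject strings end in {0}; accept={1}.

states=2 start=0 accept={1} delta: 0a->0 0b->1 0c->1 1a->1 1b->1 1c->1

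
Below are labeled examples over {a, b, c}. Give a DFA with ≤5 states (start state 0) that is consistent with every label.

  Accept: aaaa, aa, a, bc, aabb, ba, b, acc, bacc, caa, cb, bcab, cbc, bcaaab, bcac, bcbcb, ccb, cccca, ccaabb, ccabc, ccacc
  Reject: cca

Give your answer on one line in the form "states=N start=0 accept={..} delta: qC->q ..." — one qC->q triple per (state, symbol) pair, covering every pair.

State merging on the prefix tree: take the shortest (then alphabetical) example prefix whose next move is undefined and point that move at state 0, else 1, else 2, ...; a target is out if some Accept/Reject pair would then sit in one state with the same input left (inseparable). If every existing state is out, open a new one.
a: 0a undefined. 0a->0: ok.
b: 0b undefined. 0b->0: ok.
c: 0c undefined. 0c->0: no, aaaa/cca meet in 0. Open state 1: 0c->1.
ca: 1a undefined. 1a->0: ok.
cb: 1b undefined. 1b->0: ok.
cc: 1c undefined. 1c->0: no, aaaa/cca meet in 0. 1c->1: no, aaaa/cca meet in 0. Open state 2: 1c->2.
cca: 2a undefined. 2a->0: no, aaaa/cca meet in 0. 2a->1: no, bc/cca meet in 1. 2a->2: no, acc/cca meet in 2. Open state 3: 2a->3.
ccb: 2b undefined. 2b->0: ok.
ccc: 2c undefined. 2c->0: ok.
ccaa: 3a undefined. 3a->0: ok.
ccab: 3b undefined. 3b->0: ok.
ccac: 3c undefined. 3c->0: ok.
All examples now run through 4 states with every (state, symbol) defined. Accept strings end in {0,1,2}, Reject strings end in {3}; accept={0,1,2}.

states=4 start=0 accept={0,1,2} delta: 0a->0 0b->0 0c->1 1a->0 1b->0 1c->2 2a->3 2b->0 2c->0 3a->0 3b->0 3c->0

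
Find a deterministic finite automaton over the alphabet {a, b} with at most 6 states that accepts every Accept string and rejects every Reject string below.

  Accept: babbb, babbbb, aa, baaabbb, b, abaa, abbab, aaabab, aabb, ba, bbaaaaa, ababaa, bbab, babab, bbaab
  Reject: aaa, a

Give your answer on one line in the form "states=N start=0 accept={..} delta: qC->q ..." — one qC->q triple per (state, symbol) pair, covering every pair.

states=3 start=0 accept={0,2} delta: 0a->1 0b->2 1a->0 1b->0 2a->0 2b->2

State merging on the prefix tree: take the shortest (then alphabetical) example prefix whose next move is undefined and point that move at state 0, else 1, else 2, ...; a target is out if some Accept/Reject pair would then sit in one state with the same input left (inseparable). If every existing state is out, open a new one.
a: 0a undefined. 0a->0: no, aa/aaa meet in 0. Open state 1: 0a->1.
b: 0b undefined. 0b->0: no, ba/a meet in 1. 0b->1: no, b/a meet in 1. Open state 2: 0b->2.
aa: 1a undefined. 1a->0: ok.
ab: 1b undefined. 1b->0: ok.
ba: 2a undefined. 2a->0: ok.
bb: 2b undefined. 2b->0: no, bbaaaaa/aaa meet in 1. 2b->1: no, aabb/aaa meet in 1. 2b->2: ok.
All examples now run through 3 states with every (state, symbol) defined. Accept strings end in {0,2}, Reject strings end in {1}; accept={0,2}.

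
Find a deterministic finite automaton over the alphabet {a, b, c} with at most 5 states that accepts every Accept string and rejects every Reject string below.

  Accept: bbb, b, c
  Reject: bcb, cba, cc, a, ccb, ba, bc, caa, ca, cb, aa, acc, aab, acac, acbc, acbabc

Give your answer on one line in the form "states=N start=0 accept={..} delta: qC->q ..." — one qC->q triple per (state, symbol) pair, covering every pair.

states=3 start=0 accept={2} delta: 0a->1 0b->2 0c->2 1a->1 1b->1 1c->1 2a->0 2b->0 2c->1

Grow the machine one transition at a time. Run the examples from 0; the earliest place one falls off (shortest prefix, ties alphabetical) gets sent to the lowest-numbered state that keeps every Accept/Reject pair distinguishable — a pair clashes when both reach the same state with identical unread suffix — and to a fresh state only if none does.
a: 0a undefined. 0a->0: no, b/aab meet in 0 with "b" left. Open state 1: 0a->1.
b: 0b undefined. 0b->0: no, c/bc meet in 0 with "c" left. 0b->1: no, b/a meet in 1. Open state 2: 0b->2.
c: 0c undefined. 0c->0: no, b/ccb meet in 2. 0c->1: no, c/a meet in 1. 0c->2: ok.
aa: 1a undefined. 1a->0: no, b/aab meet in 2. 1a->1: ok.
ac: 1c undefined. 1c->0: no, b/acc meet in 2. 1c->1: ok.
ba: 2a undefined. 2a->0: ok.
bb: 2b undefined. 2b->0: ok.
bc: 2c undefined. 2c->0: no, bbb/bcb meet in 2. 2c->1: ok.
aab: 1b undefined. 1b->0: no, bbb/acbc meet in 2. 1b->1: ok.
All examples now run through 3 states with every (state, symbol) defined. Accept strings end in {2}, Reject strings end in {0,1}; accept={2}.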